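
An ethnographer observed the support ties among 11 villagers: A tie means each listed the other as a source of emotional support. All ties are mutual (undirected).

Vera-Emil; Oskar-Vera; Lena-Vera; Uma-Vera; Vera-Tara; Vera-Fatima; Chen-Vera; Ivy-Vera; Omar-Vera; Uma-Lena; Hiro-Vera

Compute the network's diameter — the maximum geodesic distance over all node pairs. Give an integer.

Eccentricity of each node (its greatest distance to any other): Chen:2, Emil:2, Fatima:2, Hiro:2, Ivy:2, Lena:2, Omar:2, Oskar:2, Tara:2, Uma:2, Vera:1.
The maximum eccentricity is 2, realized for instance by the pair Emil–Ivy via Emil – Vera – Ivy. So the diameter is 2.

2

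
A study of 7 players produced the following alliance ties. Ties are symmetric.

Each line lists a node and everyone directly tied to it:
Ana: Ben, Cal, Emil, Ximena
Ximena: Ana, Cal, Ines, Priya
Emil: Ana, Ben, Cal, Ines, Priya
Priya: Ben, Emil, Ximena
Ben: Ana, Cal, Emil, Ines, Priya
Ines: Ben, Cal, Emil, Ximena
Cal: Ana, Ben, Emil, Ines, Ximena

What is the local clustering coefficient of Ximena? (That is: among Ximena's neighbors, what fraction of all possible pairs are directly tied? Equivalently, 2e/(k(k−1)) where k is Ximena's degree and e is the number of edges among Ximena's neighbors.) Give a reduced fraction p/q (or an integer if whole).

Ximena's neighbors: Ana, Cal, Ines, and Priya (k = 4).
Possible neighbor pairs: C(4,2) = 6. Edges among them: Ana–Cal, Cal–Ines → e = 2.
Clustering(Ximena) = 2/6 = 1/3.

1/3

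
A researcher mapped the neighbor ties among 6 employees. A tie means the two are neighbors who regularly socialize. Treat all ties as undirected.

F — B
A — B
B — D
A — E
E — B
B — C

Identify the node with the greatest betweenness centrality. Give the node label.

B

Unnormalized betweenness of each node: A:0, B:9, C:0, D:0, E:0, F:0.
B has the largest value, 9, making it the main broker — the node through which the most shortest paths run.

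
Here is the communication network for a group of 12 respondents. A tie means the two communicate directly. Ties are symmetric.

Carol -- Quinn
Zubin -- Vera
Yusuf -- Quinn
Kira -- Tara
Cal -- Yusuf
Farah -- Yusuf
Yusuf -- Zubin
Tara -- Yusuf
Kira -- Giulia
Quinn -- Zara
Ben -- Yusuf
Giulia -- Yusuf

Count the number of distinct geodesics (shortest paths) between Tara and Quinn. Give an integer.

The shortest distance is 2, and the only length-2 path is Tara–Yusuf–Quinn. So there is exactly 1 shortest path.

1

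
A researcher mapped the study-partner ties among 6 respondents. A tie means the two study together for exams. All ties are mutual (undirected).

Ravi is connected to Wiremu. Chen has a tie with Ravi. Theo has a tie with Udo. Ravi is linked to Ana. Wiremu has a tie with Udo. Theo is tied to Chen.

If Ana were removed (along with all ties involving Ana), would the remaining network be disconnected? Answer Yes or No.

No

Even without Ana, every remaining node can still reach every other (the residual graph is connected), so Ana is not a cut vertex.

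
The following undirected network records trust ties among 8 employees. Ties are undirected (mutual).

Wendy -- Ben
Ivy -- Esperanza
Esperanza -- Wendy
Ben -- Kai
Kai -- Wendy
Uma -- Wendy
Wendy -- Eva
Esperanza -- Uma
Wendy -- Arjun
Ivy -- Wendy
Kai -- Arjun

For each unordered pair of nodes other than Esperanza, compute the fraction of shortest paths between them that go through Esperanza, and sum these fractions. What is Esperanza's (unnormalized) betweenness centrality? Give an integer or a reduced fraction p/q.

1/2

Pairs whose geodesics pass through Esperanza — Ivy–Uma: 1/2.
All other pairs contribute 0.
Summing the contributions gives betweenness(Esperanza) = 1/2.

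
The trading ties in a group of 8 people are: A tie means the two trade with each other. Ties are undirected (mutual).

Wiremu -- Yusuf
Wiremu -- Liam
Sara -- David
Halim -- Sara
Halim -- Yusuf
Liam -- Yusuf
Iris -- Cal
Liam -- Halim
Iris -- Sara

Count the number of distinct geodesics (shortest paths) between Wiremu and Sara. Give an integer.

2

The shortest distance is 3. The length-3 paths are: Wiremu–Liam–Halim–Sara; Wiremu–Yusuf–Halim–Sara.
That gives 2 distinct shortest paths.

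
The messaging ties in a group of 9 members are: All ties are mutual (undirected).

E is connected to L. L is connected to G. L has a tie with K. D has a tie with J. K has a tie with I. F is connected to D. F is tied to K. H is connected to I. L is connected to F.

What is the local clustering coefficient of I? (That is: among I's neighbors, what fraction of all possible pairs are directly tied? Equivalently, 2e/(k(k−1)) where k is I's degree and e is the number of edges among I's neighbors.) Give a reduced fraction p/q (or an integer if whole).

0

I's neighbors: H and K (k = 2).
Possible neighbor pairs: C(2,2) = 1. Edges among them: none → e = 0.
Clustering(I) = 0/1.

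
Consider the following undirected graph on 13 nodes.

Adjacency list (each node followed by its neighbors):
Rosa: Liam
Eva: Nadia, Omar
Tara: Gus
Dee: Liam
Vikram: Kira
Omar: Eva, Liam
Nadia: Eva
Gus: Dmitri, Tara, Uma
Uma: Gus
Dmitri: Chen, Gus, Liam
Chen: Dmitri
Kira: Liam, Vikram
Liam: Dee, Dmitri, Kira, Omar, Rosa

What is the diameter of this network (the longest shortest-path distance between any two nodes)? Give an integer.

Eccentricity of each node (its greatest distance to any other): Chen:5, Dee:4, Dmitri:4, Eva:5, Gus:5, Kira:4, Liam:3, Nadia:6, Omar:4, Rosa:4, Tara:6, Uma:6, Vikram:5.
The maximum eccentricity is 6, realized for instance by the pair Tara–Nadia via Tara – Gus – Dmitri – Liam – Omar – Eva – Nadia. So the diameter is 6.

6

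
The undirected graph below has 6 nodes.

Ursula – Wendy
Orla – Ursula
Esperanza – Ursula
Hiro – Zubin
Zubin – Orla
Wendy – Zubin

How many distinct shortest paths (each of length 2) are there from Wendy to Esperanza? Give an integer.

1

The shortest distance is 2, and the only length-2 path is Wendy–Ursula–Esperanza. So there is exactly 1 shortest path.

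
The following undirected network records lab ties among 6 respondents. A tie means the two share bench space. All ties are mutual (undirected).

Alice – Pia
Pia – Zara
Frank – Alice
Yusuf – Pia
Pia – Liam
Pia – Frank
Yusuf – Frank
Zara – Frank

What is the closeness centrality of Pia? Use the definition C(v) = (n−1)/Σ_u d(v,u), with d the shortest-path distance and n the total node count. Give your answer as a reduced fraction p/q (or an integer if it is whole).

Distances from Pia: Alice:1, Frank:1, Liam:1, Yusuf:1, Zara:1. Sum = 5.
n = 6, so closeness = 5/5 = 1.

1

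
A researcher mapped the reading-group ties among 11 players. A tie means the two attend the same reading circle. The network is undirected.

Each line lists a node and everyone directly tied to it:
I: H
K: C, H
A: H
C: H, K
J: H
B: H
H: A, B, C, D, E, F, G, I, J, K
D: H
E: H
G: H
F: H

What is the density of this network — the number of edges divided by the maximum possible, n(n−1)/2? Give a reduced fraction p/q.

1/5

There are 11 edges and 11 nodes, so the maximum possible is C(11,2) = 55.
Density = 11/55 = 1/5.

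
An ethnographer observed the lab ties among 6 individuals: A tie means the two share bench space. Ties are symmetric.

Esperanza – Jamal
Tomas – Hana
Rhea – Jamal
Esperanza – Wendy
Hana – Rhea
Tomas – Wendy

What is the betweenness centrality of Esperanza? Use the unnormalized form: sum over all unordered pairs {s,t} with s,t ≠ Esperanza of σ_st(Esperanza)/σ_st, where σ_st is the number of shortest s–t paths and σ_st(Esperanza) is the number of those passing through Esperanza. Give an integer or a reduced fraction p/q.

2

Pairs whose geodesics pass through Esperanza — Wendy–Jamal: 1; Wendy–Rhea: 1/2; Jamal–Tomas: 1/2.
All other pairs contribute 0.
Summing the contributions gives betweenness(Esperanza) = 2.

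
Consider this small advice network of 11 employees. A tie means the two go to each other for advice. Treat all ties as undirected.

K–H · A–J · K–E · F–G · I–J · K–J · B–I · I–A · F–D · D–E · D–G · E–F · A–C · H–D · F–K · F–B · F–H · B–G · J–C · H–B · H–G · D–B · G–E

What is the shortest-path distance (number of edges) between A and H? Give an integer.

One shortest route is A – I – B – H, which uses 3 edges, and at distance 2 from A we only reach {B, K}, which does not include H. So d(A,H) = 3.

3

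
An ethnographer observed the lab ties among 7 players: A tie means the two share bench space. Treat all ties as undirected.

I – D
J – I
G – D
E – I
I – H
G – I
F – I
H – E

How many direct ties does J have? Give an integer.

J is directly tied to I. That is 1 neighbor, so the degree of J is 1.

1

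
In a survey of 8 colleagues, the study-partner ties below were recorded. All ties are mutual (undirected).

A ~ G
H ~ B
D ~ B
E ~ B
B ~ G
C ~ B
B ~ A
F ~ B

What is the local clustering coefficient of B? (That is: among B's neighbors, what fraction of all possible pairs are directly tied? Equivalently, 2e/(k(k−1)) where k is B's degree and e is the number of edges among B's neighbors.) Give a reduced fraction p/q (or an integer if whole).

B's neighbors: A, C, D, E, F, G, and H (k = 7).
Possible neighbor pairs: C(7,2) = 21. Edges among them: A–G → e = 1.
Clustering(B) = 1/21.

1/21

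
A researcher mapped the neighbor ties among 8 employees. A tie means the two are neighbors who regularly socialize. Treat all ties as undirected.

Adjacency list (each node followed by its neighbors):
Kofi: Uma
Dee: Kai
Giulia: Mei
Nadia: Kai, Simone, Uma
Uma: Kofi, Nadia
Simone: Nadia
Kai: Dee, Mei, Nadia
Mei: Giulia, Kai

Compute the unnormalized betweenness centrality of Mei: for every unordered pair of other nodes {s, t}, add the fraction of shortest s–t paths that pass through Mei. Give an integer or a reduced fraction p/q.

Pairs whose geodesics pass through Mei — Dee–Giulia: 1; Simone–Giulia: 1; Kofi–Giulia: 1; Nadia–Giulia: 1; Kai–Giulia: 1; Uma–Giulia: 1.
All other pairs contribute 0.
Summing the contributions gives betweenness(Mei) = 6.

6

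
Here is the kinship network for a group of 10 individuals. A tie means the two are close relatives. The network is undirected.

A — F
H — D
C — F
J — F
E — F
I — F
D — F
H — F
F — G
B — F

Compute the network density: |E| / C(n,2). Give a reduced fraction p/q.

There are 10 edges and 10 nodes, so the maximum possible is C(10,2) = 45.
Density = 10/45 = 2/9.

2/9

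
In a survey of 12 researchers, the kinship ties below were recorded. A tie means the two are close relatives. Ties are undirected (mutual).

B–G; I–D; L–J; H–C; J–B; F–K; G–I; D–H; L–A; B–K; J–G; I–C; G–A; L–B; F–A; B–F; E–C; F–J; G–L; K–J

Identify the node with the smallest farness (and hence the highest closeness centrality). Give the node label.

G

Farness (sum of distances to all others) for each node — A:25, B:23, C:27, D:29, E:37, F:29, G:19, H:35, I:21, J:23, K:30, L:24.
The smallest farness is 19, for G, so G has the highest closeness.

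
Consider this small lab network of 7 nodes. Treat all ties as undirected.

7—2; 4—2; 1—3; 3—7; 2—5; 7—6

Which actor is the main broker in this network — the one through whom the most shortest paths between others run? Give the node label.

7

Unnormalized betweenness of each node: 1:0, 2:9, 3:5, 4:0, 5:0, 6:0, 7:11.
7 has the largest value, 11, making it the main broker — the node through which the most shortest paths run.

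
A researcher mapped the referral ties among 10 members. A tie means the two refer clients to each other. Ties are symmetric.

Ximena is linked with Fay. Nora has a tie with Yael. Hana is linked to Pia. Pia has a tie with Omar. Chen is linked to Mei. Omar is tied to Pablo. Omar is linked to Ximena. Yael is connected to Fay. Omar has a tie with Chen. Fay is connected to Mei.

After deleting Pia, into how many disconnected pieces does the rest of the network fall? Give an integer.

Without Pia, the remaining ties split the others into: {Chen, Fay, Mei, Nora, Omar, Pablo, Ximena, Yael}; {Hana}.
That's 2 separate components.

2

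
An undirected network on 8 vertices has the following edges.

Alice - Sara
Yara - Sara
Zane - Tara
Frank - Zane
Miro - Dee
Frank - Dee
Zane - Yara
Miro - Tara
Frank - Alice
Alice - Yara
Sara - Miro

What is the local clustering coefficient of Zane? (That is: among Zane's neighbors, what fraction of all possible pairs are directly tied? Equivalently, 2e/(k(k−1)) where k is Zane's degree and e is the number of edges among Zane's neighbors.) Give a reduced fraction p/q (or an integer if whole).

Zane's neighbors: Frank, Tara, and Yara (k = 3).
Possible neighbor pairs: C(3,2) = 3. Edges among them: none → e = 0.
Clustering(Zane) = 0/3 = 0.

0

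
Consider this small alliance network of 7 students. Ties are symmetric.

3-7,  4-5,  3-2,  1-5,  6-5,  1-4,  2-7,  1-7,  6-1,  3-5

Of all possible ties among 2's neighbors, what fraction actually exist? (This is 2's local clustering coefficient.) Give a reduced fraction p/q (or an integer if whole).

1

2's neighbors: 3 and 7 (k = 2).
Possible neighbor pairs: C(2,2) = 1. Edges among them: 3–7 → e = 1.
Clustering(2) = 1/1.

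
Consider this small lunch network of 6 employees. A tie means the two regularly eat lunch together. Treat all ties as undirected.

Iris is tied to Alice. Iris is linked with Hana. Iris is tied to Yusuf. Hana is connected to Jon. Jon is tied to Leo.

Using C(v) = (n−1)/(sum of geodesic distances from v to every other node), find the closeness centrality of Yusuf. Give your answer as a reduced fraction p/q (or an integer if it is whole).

Distances from Yusuf: Alice:2, Hana:2, Iris:1, Jon:3, Leo:4. Sum = 12.
n = 6, so closeness = 5/12.

5/12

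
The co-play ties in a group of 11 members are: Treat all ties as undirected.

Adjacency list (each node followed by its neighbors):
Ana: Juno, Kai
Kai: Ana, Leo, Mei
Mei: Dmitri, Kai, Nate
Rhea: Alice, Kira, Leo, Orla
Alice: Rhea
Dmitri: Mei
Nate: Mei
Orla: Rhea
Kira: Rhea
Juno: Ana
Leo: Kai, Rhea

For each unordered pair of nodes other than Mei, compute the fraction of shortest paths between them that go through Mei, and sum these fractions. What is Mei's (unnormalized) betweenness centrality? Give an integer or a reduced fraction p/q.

Pairs whose geodesics pass through Mei — Nate–Juno: 1; Nate–Kira: 1; Nate–Kai: 1; Nate–Leo: 1; Nate–Ana: 1; Nate–Rhea: 1; Nate–Dmitri: 1; Nate–Orla: 1; Nate–Alice: 1; Juno–Dmitri: 1; Kira–Dmitri: 1; Kai–Dmitri: 1; Leo–Dmitri: 1; Ana–Dmitri: 1 … (+3 more pairs).
All other pairs contribute 0.
Summing the contributions gives betweenness(Mei) = 17.

17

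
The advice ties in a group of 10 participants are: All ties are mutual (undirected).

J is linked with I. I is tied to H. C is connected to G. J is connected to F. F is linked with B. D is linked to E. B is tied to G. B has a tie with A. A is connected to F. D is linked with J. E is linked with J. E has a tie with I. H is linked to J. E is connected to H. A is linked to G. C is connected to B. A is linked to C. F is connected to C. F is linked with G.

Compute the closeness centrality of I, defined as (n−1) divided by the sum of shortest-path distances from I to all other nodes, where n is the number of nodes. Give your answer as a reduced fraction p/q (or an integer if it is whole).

9/19

Distances from I: A:3, B:3, C:3, D:2, E:1, F:2, G:3, H:1, J:1. Sum = 19.
n = 10, so closeness = 9/19.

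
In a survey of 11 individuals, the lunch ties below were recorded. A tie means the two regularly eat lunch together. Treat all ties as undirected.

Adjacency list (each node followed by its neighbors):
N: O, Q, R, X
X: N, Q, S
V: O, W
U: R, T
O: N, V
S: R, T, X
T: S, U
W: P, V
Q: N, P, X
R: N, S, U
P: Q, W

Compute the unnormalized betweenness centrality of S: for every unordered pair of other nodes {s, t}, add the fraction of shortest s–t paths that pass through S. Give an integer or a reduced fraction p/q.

Pairs whose geodesics pass through S — X–T: 1; X–U: 2/3; X–R: 1/2; T–R: 1/2; T–N: 2/3; T–O: 2/3; T–V: 2/3; T–W: 1; T–P: 1; T–Q: 1.
All other pairs contribute 0.
Summing the contributions gives betweenness(S) = 23/3.

23/3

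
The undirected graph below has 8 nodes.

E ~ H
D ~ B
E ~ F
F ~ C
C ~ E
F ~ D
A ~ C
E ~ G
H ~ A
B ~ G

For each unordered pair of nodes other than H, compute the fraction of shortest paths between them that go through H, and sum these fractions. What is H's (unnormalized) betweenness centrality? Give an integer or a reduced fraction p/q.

4/3

Pairs whose geodesics pass through H — G–A: 1/2; E–A: 1/2; A–B: 1/3.
All other pairs contribute 0.
Summing the contributions gives betweenness(H) = 4/3.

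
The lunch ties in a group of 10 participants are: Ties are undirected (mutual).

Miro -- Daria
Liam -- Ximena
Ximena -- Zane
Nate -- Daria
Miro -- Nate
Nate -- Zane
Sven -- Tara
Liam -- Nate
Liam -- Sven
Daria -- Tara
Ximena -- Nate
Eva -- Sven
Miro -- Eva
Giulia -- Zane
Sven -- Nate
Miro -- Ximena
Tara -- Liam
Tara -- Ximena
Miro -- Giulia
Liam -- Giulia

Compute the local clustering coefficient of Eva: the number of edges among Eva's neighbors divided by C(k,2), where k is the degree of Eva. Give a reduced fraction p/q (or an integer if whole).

Eva's neighbors: Miro and Sven (k = 2).
Possible neighbor pairs: C(2,2) = 1. Edges among them: none → e = 0.
Clustering(Eva) = 0/1.

0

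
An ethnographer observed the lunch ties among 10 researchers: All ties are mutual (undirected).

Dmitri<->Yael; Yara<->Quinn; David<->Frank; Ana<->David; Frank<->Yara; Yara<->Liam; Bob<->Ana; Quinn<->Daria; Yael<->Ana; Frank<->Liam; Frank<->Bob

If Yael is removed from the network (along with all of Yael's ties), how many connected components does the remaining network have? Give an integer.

Without Yael, the remaining ties split the others into: {Ana, Bob, Daria, David, Frank, Liam, Quinn, Yara}; {Dmitri}.
That's 2 separate components.

2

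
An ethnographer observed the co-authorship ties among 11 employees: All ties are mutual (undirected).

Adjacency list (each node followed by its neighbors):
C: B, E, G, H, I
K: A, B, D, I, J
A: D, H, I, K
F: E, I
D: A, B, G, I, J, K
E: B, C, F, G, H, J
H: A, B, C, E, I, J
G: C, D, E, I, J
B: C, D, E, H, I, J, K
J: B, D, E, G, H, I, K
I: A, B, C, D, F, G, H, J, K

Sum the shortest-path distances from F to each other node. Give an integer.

Distances from F: A:2, B:2, C:2, D:2, E:1, G:2, H:2, I:1, J:2, K:2.
Sum = 2 + 2 + 2 + 2 + 1 + 2 + 2 + 1 + 2 + 2 = 18.

18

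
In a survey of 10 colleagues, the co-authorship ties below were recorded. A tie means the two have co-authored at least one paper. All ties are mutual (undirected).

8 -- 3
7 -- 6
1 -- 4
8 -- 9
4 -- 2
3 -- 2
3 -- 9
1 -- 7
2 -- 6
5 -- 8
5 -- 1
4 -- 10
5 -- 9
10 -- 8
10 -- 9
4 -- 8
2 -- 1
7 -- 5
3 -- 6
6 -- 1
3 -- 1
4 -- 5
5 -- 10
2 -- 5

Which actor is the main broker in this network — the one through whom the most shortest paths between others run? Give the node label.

Unnormalized betweenness of each node: 1:85/28, 2:143/84, 3:83/21, 4:41/21, 5:305/42, 6:5/6, 7:10/21, 8:131/84, 9:25/28, 10:1/3.
5 has the largest value, 305/42, making it the main broker — the node through which the most shortest paths run.

5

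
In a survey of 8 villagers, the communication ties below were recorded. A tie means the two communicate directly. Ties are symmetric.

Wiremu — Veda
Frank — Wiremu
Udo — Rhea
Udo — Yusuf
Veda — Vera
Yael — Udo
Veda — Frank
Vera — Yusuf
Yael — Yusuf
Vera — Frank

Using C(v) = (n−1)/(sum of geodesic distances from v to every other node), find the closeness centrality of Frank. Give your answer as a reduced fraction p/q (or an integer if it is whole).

Distances from Frank: Rhea:4, Udo:3, Veda:1, Vera:1, Wiremu:1, Yael:3, Yusuf:2. Sum = 15.
n = 8, so closeness = 7/15.

7/15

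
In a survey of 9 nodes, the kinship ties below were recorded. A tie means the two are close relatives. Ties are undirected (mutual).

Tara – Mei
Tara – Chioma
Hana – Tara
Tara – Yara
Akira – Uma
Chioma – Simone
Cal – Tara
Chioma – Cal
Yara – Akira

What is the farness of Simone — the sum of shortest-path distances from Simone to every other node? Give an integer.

Distances from Simone: Akira:4, Cal:2, Chioma:1, Hana:3, Mei:3, Tara:2, Uma:5, Yara:3.
Sum = 4 + 2 + 1 + 3 + 3 + 2 + 5 + 3 = 23.

23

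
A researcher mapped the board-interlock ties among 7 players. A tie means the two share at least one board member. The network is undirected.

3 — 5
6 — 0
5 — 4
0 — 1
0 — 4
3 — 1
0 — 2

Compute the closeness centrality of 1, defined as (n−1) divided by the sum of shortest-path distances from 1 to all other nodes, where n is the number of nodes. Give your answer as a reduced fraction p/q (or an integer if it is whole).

Distances from 1: 0:1, 2:2, 3:1, 4:2, 5:2, 6:2. Sum = 10.
n = 7, so closeness = 6/10 = 3/5.

3/5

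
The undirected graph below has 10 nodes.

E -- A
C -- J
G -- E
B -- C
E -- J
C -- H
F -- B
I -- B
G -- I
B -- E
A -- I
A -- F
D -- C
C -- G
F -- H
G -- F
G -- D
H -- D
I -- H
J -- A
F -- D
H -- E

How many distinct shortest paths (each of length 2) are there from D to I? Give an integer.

The shortest distance is 2. The length-2 paths are: D–G–I; D–H–I.
That gives 2 distinct shortest paths.

2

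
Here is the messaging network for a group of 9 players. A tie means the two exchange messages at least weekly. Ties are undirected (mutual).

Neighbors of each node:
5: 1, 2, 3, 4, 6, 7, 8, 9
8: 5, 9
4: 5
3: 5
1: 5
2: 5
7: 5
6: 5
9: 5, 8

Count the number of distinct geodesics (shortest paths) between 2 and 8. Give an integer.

1

The shortest distance is 2, and the only length-2 path is 2–5–8. So there is exactly 1 shortest path.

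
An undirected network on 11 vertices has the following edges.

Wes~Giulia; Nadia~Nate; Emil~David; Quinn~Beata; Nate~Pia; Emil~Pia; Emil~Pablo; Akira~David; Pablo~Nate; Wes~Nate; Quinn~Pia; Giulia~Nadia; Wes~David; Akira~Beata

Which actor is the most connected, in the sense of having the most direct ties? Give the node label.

Degrees — Akira:2, Beata:2, David:3, Emil:3, Giulia:2, Nadia:2, Nate:4, Pablo:2, Pia:3, Quinn:2, Wes:3.
The maximum is 4, attained only by Nate.

Nate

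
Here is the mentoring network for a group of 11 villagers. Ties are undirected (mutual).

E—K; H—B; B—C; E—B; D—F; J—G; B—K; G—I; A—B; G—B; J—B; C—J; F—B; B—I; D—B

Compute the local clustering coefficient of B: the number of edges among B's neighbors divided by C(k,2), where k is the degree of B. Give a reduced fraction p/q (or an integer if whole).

B's neighbors: A, C, D, E, F, G, H, I, J, and K (k = 10).
Possible neighbor pairs: C(10,2) = 45. Edges among them: C–J, D–F, E–K, G–I, G–J → e = 5.
Clustering(B) = 5/45 = 1/9.

1/9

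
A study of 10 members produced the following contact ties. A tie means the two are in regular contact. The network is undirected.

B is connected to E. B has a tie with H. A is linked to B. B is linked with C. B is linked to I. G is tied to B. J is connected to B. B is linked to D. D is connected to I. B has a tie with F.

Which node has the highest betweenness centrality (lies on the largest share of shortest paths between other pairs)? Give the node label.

Unnormalized betweenness of each node: A:0, B:35, C:0, D:0, E:0, F:0, G:0, H:0, I:0, J:0.
B has the largest value, 35, making it the main broker — the node through which the most shortest paths run.

B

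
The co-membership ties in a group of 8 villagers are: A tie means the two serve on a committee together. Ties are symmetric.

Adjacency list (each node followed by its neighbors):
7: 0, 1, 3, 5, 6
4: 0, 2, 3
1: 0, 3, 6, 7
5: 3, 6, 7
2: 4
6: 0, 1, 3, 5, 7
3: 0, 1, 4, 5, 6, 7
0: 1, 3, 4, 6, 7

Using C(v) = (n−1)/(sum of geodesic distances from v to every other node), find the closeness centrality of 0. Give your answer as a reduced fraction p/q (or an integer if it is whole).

7/9

Distances from 0: 1:1, 2:2, 3:1, 4:1, 5:2, 6:1, 7:1. Sum = 9.
n = 8, so closeness = 7/9.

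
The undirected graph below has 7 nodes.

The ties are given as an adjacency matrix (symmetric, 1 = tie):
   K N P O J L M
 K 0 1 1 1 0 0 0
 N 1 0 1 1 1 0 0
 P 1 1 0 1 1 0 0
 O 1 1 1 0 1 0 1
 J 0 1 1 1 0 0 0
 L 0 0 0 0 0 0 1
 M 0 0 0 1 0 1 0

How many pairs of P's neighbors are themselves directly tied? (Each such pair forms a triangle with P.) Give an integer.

P's neighbors: J, K, N, and O.
Neighbor pairs that are themselves tied: P–J–N; P–J–O; P–K–N; P–K–O; P–N–O. Each forms one triangle with P, for 5 in total.

5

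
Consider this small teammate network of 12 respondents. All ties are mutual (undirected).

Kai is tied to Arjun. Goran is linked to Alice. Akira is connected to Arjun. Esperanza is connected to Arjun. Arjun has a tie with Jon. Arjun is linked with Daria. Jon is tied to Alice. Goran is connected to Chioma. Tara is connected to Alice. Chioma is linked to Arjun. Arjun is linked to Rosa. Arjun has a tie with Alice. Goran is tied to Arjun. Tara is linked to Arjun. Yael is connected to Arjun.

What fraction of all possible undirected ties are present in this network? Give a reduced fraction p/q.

There are 15 edges and 12 nodes, so the maximum possible is C(12,2) = 66.
Density = 15/66 = 5/22.

5/22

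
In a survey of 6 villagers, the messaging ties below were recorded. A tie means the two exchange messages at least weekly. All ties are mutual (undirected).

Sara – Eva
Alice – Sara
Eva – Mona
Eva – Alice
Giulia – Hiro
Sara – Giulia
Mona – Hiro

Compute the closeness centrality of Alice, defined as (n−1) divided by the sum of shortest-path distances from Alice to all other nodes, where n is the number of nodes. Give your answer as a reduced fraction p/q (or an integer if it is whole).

5/9

Distances from Alice: Eva:1, Giulia:2, Hiro:3, Mona:2, Sara:1. Sum = 9.
n = 6, so closeness = 5/9.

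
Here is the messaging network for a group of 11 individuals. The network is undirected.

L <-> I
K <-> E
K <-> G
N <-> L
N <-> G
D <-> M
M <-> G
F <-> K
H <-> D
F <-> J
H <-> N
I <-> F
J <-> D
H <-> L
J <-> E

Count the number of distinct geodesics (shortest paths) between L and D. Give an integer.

The shortest distance is 2, and the only length-2 path is L–H–D. So there is exactly 1 shortest path.

1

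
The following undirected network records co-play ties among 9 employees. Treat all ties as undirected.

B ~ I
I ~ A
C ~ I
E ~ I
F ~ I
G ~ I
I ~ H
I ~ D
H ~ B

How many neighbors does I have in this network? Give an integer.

I is directly tied to A, B, C, D, E, F, G, and H. That is 8 neighbors, so the degree of I is 8.

8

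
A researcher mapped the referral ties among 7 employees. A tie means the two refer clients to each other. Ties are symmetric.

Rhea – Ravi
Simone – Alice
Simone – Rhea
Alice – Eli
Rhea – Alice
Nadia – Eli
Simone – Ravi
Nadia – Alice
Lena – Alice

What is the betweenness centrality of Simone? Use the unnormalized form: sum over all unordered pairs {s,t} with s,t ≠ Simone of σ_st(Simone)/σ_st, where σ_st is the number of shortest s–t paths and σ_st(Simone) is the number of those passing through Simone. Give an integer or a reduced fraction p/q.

2

Pairs whose geodesics pass through Simone — Lena–Ravi: 1/2; Ravi–Alice: 1/2; Ravi–Eli: 1/2; Ravi–Nadia: 1/2.
All other pairs contribute 0.
Summing the contributions gives betweenness(Simone) = 2.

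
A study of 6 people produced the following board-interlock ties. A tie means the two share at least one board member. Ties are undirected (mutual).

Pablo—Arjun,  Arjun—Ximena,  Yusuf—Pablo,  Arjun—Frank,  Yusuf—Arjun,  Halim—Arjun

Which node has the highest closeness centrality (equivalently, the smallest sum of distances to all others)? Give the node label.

Farness (sum of distances to all others) for each node — Arjun:5, Frank:9, Halim:9, Pablo:8, Ximena:9, Yusuf:8.
The smallest farness is 5, for Arjun, so Arjun has the highest closeness.

Arjun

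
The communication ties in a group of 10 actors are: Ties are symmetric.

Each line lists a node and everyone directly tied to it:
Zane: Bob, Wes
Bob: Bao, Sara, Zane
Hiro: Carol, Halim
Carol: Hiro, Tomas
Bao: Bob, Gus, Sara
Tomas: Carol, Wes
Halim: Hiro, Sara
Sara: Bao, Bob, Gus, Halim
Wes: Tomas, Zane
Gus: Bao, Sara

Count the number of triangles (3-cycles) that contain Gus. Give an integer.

1

Gus's neighbors: Bao and Sara.
Neighbor pairs that are themselves tied: Gus–Bao–Sara. Each forms one triangle with Gus, for 1 in total.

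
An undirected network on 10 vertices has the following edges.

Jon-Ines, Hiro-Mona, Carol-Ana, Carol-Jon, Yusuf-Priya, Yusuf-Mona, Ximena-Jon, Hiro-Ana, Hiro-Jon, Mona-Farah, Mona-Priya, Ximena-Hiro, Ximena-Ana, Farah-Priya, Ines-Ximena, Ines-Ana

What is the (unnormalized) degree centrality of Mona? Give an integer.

Mona is directly tied to Farah, Hiro, Priya, and Yusuf. That is 4 neighbors, so the degree of Mona is 4.

4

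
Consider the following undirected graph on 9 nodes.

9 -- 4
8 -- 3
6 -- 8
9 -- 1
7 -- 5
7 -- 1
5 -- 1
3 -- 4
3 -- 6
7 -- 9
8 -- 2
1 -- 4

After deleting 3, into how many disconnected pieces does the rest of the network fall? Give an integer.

Without 3, the remaining ties split the others into: {2, 6, 8}; {1, 4, 5, 7, 9}.
That's 2 separate components.

2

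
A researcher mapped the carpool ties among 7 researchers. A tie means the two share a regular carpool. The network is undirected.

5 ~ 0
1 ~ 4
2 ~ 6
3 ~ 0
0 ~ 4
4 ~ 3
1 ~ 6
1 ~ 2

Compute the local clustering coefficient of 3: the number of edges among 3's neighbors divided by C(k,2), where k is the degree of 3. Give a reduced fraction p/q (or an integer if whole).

1

3's neighbors: 0 and 4 (k = 2).
Possible neighbor pairs: C(2,2) = 1. Edges among them: 0–4 → e = 1.
Clustering(3) = 1/1.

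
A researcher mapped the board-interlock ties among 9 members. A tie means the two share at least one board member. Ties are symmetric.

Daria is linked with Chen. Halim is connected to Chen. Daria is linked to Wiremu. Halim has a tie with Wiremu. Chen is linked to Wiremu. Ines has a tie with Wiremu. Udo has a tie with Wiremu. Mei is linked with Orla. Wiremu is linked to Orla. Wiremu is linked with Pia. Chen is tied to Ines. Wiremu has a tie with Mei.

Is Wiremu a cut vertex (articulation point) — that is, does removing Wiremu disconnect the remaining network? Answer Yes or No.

Yes

Removing Wiremu leaves {Mei and Orla} with no path to {Chen, Daria, Halim, and Ines}, so the network splits into 4 components. Wiremu is a cut vertex.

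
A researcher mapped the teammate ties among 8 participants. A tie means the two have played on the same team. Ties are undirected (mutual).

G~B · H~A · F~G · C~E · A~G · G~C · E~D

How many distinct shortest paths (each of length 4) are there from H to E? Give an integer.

1

The shortest distance is 4, and the only length-4 path is H–A–G–C–E. So there is exactly 1 shortest path.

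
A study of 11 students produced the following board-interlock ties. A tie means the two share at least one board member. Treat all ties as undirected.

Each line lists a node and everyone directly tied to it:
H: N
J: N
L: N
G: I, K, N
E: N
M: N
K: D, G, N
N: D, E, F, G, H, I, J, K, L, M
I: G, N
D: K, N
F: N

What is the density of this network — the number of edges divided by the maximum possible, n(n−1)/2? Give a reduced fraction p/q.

There are 13 edges and 11 nodes, so the maximum possible is C(11,2) = 55.
Density = 13/55.

13/55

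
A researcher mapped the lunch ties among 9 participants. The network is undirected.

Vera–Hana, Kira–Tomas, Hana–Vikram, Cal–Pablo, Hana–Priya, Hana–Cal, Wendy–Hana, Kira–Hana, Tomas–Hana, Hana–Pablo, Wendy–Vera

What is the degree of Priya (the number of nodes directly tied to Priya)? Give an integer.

Priya is directly tied to Hana. That is 1 neighbor, so the degree of Priya is 1.

1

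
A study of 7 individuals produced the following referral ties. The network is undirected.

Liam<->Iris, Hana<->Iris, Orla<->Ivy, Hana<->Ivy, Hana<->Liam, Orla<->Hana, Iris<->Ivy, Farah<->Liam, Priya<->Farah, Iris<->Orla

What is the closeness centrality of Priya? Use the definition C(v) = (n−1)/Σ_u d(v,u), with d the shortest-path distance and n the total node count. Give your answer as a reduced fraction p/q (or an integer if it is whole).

Distances from Priya: Farah:1, Hana:3, Iris:3, Ivy:4, Liam:2, Orla:4. Sum = 17.
n = 7, so closeness = 6/17.

6/17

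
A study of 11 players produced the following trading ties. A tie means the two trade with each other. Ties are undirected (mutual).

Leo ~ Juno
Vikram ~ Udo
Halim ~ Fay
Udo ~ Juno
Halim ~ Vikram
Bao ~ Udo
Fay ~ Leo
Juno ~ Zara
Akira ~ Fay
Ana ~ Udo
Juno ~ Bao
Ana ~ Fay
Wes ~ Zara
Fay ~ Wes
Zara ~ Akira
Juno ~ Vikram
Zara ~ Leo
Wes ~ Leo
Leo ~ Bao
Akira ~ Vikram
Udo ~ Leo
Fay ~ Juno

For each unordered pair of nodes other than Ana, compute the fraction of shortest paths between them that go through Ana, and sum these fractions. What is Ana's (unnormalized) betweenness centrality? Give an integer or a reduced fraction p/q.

Pairs whose geodesics pass through Ana — Fay–Udo: 1/3.
All other pairs contribute 0.
Summing the contributions gives betweenness(Ana) = 1/3.

1/3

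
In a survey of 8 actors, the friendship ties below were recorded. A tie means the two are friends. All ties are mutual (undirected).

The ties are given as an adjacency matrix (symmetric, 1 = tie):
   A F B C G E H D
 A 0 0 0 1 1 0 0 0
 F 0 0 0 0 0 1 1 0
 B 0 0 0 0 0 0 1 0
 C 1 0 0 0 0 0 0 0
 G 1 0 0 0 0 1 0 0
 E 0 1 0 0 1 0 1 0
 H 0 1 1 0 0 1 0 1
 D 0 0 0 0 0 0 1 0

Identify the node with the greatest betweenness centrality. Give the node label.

Unnormalized betweenness of each node: A:6, B:0, C:0, D:0, E:12, F:0, G:10, H:11.
E has the largest value, 12, making it the main broker — the node through which the most shortest paths run.

E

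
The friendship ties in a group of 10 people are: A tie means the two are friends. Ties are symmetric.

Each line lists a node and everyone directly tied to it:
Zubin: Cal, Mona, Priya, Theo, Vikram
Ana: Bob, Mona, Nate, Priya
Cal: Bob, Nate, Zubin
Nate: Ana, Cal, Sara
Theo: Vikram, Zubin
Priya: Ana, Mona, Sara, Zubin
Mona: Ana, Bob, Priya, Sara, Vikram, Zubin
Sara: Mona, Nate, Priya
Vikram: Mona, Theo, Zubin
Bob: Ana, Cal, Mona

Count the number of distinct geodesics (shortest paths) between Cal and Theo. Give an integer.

The shortest distance is 2, and the only length-2 path is Cal–Zubin–Theo. So there is exactly 1 shortest path.

1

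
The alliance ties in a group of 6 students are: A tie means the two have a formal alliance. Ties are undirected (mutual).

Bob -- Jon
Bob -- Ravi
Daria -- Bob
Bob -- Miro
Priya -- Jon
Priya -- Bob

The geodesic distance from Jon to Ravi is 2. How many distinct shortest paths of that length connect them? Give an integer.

The shortest distance is 2, and the only length-2 path is Jon–Bob–Ravi. So there is exactly 1 shortest path.

1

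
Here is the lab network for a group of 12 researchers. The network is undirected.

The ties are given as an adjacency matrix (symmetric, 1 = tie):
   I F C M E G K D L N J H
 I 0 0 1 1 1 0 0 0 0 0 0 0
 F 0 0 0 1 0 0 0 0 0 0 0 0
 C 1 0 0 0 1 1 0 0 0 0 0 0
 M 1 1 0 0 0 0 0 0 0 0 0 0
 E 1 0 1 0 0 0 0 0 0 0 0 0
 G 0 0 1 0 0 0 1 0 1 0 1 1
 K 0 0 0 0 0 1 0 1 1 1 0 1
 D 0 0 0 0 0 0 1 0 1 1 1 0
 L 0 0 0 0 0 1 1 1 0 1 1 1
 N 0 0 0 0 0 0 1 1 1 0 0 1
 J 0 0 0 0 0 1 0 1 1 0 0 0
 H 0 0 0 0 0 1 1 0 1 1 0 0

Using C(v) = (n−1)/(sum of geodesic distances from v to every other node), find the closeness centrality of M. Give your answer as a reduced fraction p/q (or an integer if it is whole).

Distances from M: C:2, D:5, E:2, F:1, G:3, H:4, I:1, J:4, K:4, L:4, N:5. Sum = 35.
n = 12, so closeness = 11/35.

11/35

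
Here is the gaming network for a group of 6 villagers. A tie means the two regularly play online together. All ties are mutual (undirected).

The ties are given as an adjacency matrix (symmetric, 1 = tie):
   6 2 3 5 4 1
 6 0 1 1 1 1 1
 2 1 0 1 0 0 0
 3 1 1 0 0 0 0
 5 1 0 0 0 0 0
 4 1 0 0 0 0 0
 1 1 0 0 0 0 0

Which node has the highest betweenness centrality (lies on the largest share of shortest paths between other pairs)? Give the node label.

6

Unnormalized betweenness of each node: 1:0, 2:0, 3:0, 4:0, 5:0, 6:9.
6 has the largest value, 9, making it the main broker — the node through which the most shortest paths run.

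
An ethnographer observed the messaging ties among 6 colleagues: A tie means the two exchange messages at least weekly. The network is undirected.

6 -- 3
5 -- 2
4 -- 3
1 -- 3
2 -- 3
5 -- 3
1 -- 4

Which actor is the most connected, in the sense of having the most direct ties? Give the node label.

3

Degrees — 1:2, 2:2, 3:5, 4:2, 5:2, 6:1.
The maximum is 5, attained only by 3.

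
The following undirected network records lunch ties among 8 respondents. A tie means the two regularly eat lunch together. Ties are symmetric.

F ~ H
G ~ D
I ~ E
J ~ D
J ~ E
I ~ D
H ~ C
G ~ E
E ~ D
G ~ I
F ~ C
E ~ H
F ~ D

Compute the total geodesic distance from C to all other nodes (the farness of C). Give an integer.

15

Distances from C: D:2, E:2, F:1, G:3, H:1, I:3, J:3.
Sum = 2 + 2 + 1 + 3 + 1 + 3 + 3 = 15.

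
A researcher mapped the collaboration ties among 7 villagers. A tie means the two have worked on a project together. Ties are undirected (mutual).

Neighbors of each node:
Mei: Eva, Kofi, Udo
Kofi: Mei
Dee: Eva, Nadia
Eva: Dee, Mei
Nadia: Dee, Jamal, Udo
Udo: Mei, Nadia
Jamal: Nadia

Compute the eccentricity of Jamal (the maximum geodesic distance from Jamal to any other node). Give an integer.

Distances from Jamal: Dee:2, Eva:3, Kofi:4, Mei:3, Nadia:1, Udo:2.
The largest is 4 (to Kofi), so the eccentricity of Jamal is 4.

4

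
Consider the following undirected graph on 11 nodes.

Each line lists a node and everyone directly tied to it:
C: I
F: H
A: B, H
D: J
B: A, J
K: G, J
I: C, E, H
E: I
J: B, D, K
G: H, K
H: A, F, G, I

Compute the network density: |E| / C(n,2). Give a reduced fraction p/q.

1/5

There are 11 edges and 11 nodes, so the maximum possible is C(11,2) = 55.
Density = 11/55 = 1/5.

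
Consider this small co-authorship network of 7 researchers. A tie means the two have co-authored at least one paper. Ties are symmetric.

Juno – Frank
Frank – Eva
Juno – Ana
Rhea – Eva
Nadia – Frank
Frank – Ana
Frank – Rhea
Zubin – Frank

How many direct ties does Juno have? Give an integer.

Juno is directly tied to Ana and Frank. That is 2 neighbors, so the degree of Juno is 2.

2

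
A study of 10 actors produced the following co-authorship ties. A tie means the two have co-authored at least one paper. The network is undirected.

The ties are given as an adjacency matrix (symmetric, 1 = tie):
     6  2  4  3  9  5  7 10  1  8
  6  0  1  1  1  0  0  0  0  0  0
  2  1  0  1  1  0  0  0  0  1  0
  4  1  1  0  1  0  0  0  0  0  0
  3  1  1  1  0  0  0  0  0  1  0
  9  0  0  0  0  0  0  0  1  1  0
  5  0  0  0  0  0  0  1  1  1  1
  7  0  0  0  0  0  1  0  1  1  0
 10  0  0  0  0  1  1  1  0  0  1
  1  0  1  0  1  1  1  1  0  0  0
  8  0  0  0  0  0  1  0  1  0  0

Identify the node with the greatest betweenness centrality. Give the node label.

1

Unnormalized betweenness of each node: 1:21, 2:6, 3:6, 4:0, 5:43/6, 6:0, 7:5/3, 8:0, 9:5/3, 10:5/2.
1 has the largest value, 21, making it the main broker — the node through which the most shortest paths run.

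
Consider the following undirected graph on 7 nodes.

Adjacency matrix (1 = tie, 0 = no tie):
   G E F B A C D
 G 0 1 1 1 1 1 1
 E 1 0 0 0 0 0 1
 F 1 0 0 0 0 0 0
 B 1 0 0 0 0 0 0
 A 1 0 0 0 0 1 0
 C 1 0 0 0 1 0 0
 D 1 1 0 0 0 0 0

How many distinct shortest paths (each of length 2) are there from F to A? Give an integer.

1

The shortest distance is 2, and the only length-2 path is F–G–A. So there is exactly 1 shortest path.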